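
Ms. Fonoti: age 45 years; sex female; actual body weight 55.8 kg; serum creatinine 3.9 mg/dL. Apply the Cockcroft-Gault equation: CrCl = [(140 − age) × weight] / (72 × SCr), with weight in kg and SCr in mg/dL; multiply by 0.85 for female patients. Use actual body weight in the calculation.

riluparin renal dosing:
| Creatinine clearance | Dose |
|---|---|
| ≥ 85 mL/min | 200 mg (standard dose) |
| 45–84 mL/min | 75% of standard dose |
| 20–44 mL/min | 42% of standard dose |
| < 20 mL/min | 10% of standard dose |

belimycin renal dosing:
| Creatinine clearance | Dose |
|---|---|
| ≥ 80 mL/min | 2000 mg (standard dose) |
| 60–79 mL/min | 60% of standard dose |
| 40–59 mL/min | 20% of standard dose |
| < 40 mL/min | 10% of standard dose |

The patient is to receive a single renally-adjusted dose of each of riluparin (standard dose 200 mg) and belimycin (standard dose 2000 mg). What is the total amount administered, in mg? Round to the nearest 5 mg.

CrCl = (140 − 45) × 55.8 / (72 × 3.9) × 0.85 = 5301.0 / 280.80 × 0.85 ≈ 16.0 mL/min
CrCl ≈ 16 mL/min.
riluparin: < 20 mL/min → 10% of 200 mg = 20 mg.
belimycin: < 40 mL/min → 10% of 2000 mg = 200 mg.
Total = 20 + 200 = 220 mg.

220 mg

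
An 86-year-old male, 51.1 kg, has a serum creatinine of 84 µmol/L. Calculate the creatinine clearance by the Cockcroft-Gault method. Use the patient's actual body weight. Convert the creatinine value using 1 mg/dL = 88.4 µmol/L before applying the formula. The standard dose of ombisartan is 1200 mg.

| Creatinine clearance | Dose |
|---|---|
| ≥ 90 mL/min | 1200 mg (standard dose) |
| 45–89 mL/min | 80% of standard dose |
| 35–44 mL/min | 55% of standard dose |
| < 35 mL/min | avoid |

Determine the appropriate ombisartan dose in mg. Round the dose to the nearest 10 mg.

660 mg

SCr = 84 / 88.4 = 0.95 mg/dL
CrCl = (140 − 86) × 51.1 / (72 × 0.95) = 2759.4 / 68.40 ≈ 40.3 mL/min
CrCl ≈ 40 mL/min → bracket 35–44 mL/min.
55% of 1200 mg = 660 mg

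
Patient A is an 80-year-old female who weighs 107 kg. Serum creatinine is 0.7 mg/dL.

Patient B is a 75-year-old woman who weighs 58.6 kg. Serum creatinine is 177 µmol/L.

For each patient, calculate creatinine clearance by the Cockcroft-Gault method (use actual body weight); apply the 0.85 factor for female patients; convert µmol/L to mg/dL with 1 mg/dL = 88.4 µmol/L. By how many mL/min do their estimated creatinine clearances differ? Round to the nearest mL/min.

Patient A: CrCl = (140 − 80) × 107 / (72 × 0.7) × 0.85 = 6420.0 / 50.40 × 0.85 ≈ 108.3 mL/min
Patient B: SCr = 177 / 88.4 = 2.002 mg/dL
Patient B: CrCl = (140 − 75) × 58.6 / (72 × 2.002) × 0.85 = 3809.0 / 144.14 × 0.85 ≈ 22.5 mL/min
|108.3 − 22.5| = 85.8 mL/min

86 mL/min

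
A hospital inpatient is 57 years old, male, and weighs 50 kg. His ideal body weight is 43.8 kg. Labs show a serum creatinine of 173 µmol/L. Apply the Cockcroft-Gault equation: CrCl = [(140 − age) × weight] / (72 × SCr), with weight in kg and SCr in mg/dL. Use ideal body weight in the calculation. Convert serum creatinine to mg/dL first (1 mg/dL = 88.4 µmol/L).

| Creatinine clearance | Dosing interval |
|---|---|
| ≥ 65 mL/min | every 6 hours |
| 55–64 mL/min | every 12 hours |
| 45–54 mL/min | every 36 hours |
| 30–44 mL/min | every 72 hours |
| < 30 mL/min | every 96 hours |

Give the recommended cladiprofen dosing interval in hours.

every 96 hours

SCr = 173 / 88.4 = 1.957 mg/dL
CrCl = (140 − 57) × 43.8 / (72 × 1.957) = 3635.4 / 140.90 ≈ 25.8 mL/min
CrCl ≈ 26 mL/min → bracket < 30 mL/min → every 96 hours.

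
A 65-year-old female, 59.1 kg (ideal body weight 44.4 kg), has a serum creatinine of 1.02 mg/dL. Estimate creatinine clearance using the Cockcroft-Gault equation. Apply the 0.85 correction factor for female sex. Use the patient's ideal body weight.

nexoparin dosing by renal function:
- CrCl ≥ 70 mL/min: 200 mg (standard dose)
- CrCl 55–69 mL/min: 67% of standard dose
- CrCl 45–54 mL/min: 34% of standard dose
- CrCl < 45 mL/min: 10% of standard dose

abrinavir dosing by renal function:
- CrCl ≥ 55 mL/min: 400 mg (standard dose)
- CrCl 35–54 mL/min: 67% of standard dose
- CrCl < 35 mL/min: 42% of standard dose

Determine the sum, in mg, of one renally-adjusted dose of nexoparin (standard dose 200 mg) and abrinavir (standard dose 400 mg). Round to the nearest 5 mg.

290 mg

CrCl = (140 − 65) × 44.4 / (72 × 1.02) × 0.85 = 3330.0 / 73.44 × 0.85 ≈ 38.5 mL/min
CrCl ≈ 39 mL/min.
nexoparin: < 45 mL/min → 10% of 200 mg = 20 mg.
abrinavir: 35–54 mL/min → 67% of 400 mg = 268 mg.
Total = 20 + 268 = 288 mg.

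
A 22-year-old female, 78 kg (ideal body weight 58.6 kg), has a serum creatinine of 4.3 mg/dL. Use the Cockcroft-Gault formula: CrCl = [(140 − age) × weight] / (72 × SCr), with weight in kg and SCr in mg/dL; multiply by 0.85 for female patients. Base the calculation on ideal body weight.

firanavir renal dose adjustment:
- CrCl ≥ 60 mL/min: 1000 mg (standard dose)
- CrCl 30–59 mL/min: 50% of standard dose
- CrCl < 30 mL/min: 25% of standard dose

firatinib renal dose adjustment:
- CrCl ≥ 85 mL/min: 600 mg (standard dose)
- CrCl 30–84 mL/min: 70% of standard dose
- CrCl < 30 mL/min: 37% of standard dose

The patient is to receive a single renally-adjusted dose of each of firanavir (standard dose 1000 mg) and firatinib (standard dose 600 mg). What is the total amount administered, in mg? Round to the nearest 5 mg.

470 mg

CrCl = (140 − 22) × 58.6 / (72 × 4.3) × 0.85 = 6914.8 / 309.60 × 0.85 ≈ 19.0 mL/min
CrCl ≈ 19 mL/min.
firanavir: < 30 mL/min → 25% of 1000 mg = 250 mg.
firatinib: < 30 mL/min → 37% of 600 mg = 222 mg.
Total = 250 + 222 = 472 mg.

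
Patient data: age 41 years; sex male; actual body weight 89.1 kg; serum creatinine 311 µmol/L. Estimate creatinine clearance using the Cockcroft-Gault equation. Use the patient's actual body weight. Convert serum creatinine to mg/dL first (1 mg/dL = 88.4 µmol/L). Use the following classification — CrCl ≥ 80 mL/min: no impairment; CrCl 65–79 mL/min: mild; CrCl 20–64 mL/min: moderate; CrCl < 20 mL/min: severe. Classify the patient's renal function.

SCr = 311 / 88.4 = 3.518 mg/dL
CrCl = (140 − 41) × 89.1 / (72 × 3.518) = 8820.9 / 253.30 ≈ 34.8 mL/min
35 mL/min falls in the 'moderate' range.

moderate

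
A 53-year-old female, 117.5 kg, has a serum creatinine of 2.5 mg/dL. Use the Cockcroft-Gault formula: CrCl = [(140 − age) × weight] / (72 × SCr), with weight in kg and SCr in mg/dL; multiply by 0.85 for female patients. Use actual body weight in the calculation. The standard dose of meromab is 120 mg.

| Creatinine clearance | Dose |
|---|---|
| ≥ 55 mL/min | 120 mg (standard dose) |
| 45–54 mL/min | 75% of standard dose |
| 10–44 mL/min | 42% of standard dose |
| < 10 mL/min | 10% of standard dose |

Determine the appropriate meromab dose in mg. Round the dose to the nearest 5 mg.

CrCl = (140 − 53) × 117.5 / (72 × 2.5) × 0.85 = 10222.5 / 180.00 × 0.85 ≈ 48.3 mL/min
CrCl ≈ 48 mL/min → bracket 45–54 mL/min.
75% of 120 mg = 90 mg

90 mg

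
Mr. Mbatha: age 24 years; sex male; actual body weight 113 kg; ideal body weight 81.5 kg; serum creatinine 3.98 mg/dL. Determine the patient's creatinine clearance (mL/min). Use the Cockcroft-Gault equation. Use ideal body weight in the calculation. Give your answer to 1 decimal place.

CrCl = (140 − 24) × 81.5 / (72 × 3.98) = 9454.0 / 286.56 ≈ 33.0 mL/min

33.0 mL/min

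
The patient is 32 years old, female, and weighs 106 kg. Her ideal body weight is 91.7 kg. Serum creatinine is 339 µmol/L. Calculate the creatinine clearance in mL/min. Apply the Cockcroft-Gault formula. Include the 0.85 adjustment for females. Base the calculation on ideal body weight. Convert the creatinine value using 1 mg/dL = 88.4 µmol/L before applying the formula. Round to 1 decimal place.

SCr = 339 / 88.4 = 3.835 mg/dL
CrCl = (140 − 32) × 91.7 / (72 × 3.835) × 0.85 = 9903.6 / 276.12 × 0.85 ≈ 30.5 mL/min

30.5 mL/min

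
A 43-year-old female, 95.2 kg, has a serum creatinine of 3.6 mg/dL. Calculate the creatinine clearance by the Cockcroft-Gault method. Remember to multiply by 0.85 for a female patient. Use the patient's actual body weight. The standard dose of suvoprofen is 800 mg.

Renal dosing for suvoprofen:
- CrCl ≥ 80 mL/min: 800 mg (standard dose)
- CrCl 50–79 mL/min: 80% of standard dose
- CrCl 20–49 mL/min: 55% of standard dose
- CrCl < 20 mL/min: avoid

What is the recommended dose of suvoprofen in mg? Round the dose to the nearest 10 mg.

440 mg

CrCl = (140 − 43) × 95.2 / (72 × 3.6) × 0.85 = 9234.4 / 259.20 × 0.85 ≈ 30.3 mL/min
CrCl ≈ 30 mL/min → bracket 20–49 mL/min.
55% of 800 mg = 440 mg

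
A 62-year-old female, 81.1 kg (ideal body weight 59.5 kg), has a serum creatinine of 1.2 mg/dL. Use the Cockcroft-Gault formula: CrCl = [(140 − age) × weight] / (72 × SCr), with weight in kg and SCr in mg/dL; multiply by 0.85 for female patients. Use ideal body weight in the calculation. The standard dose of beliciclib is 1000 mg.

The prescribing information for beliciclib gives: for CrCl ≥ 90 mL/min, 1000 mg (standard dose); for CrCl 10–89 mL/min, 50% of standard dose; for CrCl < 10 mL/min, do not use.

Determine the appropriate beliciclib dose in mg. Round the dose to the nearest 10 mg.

500 mg

CrCl = (140 − 62) × 59.5 / (72 × 1.2) × 0.85 = 4641.0 / 86.40 × 0.85 ≈ 45.7 mL/min
CrCl ≈ 46 mL/min → bracket 10–89 mL/min.
50% of 1000 mg = 500 mg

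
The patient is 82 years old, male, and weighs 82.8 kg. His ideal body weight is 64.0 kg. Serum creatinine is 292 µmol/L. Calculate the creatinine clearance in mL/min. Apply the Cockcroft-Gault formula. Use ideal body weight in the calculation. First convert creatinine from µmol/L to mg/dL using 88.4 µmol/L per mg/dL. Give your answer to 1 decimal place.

SCr = 292 / 88.4 = 3.303 mg/dL
CrCl = (140 − 82) × 64 / (72 × 3.303) = 3712.0 / 237.82 ≈ 15.6 mL/min

15.6 mL/min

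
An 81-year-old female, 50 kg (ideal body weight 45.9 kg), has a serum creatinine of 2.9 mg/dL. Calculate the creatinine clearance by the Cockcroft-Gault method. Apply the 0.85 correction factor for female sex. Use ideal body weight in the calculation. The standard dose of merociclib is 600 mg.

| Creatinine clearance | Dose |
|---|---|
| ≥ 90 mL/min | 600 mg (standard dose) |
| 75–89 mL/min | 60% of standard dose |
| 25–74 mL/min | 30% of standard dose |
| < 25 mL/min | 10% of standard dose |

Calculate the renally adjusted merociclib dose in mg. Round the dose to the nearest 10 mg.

60 mg

CrCl = (140 − 81) × 45.9 / (72 × 2.9) × 0.85 = 2708.1 / 208.80 × 0.85 ≈ 11.0 mL/min
CrCl ≈ 11 mL/min → bracket < 25 mL/min.
10% of 600 mg = 60 mg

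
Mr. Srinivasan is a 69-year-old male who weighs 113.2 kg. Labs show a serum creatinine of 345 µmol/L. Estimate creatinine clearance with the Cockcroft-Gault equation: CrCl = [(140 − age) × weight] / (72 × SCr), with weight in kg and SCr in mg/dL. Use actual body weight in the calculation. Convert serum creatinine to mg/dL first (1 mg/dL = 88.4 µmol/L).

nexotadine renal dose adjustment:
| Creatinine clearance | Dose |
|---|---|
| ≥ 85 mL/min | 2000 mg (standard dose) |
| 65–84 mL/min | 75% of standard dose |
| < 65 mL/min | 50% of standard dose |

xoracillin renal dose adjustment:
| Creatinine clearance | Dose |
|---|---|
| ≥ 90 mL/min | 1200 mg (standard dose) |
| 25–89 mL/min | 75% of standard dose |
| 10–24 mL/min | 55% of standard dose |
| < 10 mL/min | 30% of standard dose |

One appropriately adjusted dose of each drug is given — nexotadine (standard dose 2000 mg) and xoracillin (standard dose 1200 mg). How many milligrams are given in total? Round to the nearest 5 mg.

1900 mg

SCr = 345 / 88.4 = 3.903 mg/dL
CrCl = (140 − 69) × 113.2 / (72 × 3.903) = 8037.2 / 281.02 ≈ 28.6 mL/min
CrCl ≈ 29 mL/min.
nexotadine: < 65 mL/min → 50% of 2000 mg = 1000 mg.
xoracillin: 25–89 mL/min → 75% of 1200 mg = 900 mg.
Total = 1000 + 900 = 1900 mg.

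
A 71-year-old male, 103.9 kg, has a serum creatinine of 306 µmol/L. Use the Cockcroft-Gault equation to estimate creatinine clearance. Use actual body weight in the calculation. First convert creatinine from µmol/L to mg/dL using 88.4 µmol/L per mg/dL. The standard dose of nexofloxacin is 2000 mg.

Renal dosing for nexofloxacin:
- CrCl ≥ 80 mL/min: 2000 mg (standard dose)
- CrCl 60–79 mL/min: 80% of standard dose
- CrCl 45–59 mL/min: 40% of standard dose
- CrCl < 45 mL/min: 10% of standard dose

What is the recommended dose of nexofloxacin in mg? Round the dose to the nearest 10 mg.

200 mg

SCr = 306 / 88.4 = 3.462 mg/dL
CrCl = (140 − 71) × 103.9 / (72 × 3.462) = 7169.1 / 249.26 ≈ 28.8 mL/min
CrCl ≈ 29 mL/min → bracket < 45 mL/min.
10% of 2000 mg = 200 mg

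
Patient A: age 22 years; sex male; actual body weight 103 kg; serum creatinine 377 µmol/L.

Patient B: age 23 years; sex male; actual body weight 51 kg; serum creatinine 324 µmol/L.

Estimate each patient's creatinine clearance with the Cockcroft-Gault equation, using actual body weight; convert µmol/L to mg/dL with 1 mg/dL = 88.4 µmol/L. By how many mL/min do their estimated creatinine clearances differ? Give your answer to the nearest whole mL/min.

17 mL/min

Patient A: SCr = 377 / 88.4 = 4.265 mg/dL
Patient A: CrCl = (140 − 22) × 103 / (72 × 4.265) = 12154.0 / 307.08 ≈ 39.6 mL/min
Patient B: SCr = 324 / 88.4 = 3.665 mg/dL
Patient B: CrCl = (140 − 23) × 51 / (72 × 3.665) = 5967.0 / 263.88 ≈ 22.6 mL/min
|39.6 − 22.6| = 17.0 mL/min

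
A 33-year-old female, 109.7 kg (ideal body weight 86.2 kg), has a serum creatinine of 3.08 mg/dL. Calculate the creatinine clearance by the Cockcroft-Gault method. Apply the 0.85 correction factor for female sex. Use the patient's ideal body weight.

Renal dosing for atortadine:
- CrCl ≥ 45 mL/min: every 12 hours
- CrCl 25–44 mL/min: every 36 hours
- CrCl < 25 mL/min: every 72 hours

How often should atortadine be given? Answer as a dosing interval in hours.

every 36 hours

CrCl = (140 − 33) × 86.2 / (72 × 3.08) × 0.85 = 9223.4 / 221.76 × 0.85 ≈ 35.4 mL/min
CrCl ≈ 35 mL/min → bracket 25–44 mL/min → every 36 hours.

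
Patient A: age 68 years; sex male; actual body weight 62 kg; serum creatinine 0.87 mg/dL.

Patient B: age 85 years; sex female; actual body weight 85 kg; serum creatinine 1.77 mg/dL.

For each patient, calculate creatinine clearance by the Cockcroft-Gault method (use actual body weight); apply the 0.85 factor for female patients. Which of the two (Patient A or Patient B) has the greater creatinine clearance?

Patient A

Patient A: CrCl = (140 − 68) × 62 / (72 × 0.87) = 4464.0 / 62.64 ≈ 71.3 mL/min
Patient B: CrCl = (140 − 85) × 85 / (72 × 1.77) × 0.85 = 4675.0 / 127.44 × 0.85 ≈ 31.2 mL/min
71.3 vs 31.2 mL/min → Patient A is higher.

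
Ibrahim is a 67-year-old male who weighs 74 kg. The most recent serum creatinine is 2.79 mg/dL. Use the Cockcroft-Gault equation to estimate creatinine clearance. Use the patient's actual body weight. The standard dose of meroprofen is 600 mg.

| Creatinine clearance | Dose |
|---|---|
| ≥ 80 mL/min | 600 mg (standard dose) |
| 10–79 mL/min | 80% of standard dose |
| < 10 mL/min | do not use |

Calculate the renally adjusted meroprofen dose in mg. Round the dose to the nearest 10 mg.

CrCl = (140 − 67) × 74 / (72 × 2.79) = 5402.0 / 200.88 ≈ 26.9 mL/min
CrCl ≈ 27 mL/min → bracket 10–79 mL/min.
80% of 600 mg = 480 mg

480 mg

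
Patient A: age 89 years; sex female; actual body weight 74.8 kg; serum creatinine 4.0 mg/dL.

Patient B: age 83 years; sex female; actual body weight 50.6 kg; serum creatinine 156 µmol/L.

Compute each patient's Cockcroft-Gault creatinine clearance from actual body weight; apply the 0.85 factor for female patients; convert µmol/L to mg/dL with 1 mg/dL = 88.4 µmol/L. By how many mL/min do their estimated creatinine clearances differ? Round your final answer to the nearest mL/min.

Patient A: CrCl = (140 − 89) × 74.8 / (72 × 4) × 0.85 = 3814.8 / 288.00 × 0.85 ≈ 11.3 mL/min
Patient B: SCr = 156 / 88.4 = 1.765 mg/dL
Patient B: CrCl = (140 − 83) × 50.6 / (72 × 1.765) × 0.85 = 2884.2 / 127.08 × 0.85 ≈ 19.3 mL/min
|11.3 − 19.3| = 8.0 mL/min

8 mL/min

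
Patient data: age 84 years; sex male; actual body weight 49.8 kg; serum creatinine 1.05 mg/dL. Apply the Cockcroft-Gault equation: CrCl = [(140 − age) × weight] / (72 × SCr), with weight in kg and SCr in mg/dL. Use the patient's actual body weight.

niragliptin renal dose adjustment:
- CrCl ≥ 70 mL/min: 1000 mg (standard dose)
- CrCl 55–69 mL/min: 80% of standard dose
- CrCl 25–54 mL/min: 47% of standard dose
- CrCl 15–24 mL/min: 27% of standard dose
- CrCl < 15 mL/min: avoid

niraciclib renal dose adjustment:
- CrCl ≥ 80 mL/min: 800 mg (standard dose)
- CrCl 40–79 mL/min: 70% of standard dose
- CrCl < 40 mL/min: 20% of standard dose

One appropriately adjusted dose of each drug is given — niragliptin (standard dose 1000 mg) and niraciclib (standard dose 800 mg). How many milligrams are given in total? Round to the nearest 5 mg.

630 mg

CrCl = (140 − 84) × 49.8 / (72 × 1.05) = 2788.8 / 75.60 ≈ 36.9 mL/min
CrCl ≈ 37 mL/min.
niragliptin: 25–54 mL/min → 47% of 1000 mg = 470 mg.
niraciclib: < 40 mL/min → 20% of 800 mg = 160 mg.
Total = 470 + 160 = 630 mg.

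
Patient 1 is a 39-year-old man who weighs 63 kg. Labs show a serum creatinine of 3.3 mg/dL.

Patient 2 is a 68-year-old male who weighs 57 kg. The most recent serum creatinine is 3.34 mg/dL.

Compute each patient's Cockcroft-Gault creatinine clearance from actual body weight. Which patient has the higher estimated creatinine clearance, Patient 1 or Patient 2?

Patient 1

Patient 1: CrCl = (140 − 39) × 63 / (72 × 3.3) = 6363.0 / 237.60 ≈ 26.8 mL/min
Patient 2: CrCl = (140 − 68) × 57 / (72 × 3.34) = 4104.0 / 240.48 ≈ 17.1 mL/min
26.8 vs 17.1 mL/min → Patient 1 is higher.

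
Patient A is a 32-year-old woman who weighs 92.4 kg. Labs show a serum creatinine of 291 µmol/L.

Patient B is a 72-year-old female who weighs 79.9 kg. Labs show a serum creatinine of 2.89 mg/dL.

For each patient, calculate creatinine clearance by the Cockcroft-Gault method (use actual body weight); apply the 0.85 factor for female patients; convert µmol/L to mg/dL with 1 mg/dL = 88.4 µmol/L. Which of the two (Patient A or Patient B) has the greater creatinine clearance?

Patient A

Patient A: SCr = 291 / 88.4 = 3.292 mg/dL
Patient A: CrCl = (140 − 32) × 92.4 / (72 × 3.292) × 0.85 = 9979.2 / 237.02 × 0.85 ≈ 35.8 mL/min
Patient B: CrCl = (140 − 72) × 79.9 / (72 × 2.89) × 0.85 = 5433.2 / 208.08 × 0.85 ≈ 22.2 mL/min
35.8 vs 22.2 mL/min → Patient A is higher.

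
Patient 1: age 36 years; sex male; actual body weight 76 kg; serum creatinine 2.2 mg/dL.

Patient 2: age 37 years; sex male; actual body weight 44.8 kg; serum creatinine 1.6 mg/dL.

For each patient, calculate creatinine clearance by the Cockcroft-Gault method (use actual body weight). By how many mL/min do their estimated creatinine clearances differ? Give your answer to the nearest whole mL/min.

Patient 1: CrCl = (140 − 36) × 76 / (72 × 2.2) = 7904.0 / 158.40 ≈ 49.9 mL/min
Patient 2: CrCl = (140 − 37) × 44.8 / (72 × 1.6) = 4614.4 / 115.20 ≈ 40.1 mL/min
|49.9 − 40.1| = 9.8 mL/min

10 mL/min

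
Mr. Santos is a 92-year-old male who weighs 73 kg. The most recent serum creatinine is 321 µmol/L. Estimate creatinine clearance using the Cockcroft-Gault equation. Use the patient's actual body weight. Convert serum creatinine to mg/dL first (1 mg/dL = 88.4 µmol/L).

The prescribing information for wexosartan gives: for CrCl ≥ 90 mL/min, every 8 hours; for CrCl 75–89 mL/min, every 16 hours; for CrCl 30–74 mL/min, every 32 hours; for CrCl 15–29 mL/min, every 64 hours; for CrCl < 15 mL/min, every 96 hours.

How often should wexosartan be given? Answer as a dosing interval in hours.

every 96 hours

SCr = 321 / 88.4 = 3.631 mg/dL
CrCl = (140 − 92) × 73 / (72 × 3.631) = 3504.0 / 261.43 ≈ 13.4 mL/min
CrCl ≈ 13 mL/min → bracket < 15 mL/min → every 96 hours.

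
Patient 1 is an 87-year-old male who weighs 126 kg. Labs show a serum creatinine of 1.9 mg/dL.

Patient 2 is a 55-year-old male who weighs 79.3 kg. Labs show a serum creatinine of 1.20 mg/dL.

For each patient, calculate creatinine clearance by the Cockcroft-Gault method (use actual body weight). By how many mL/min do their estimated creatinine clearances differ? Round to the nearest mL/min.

Patient 1: CrCl = (140 − 87) × 126 / (72 × 1.9) = 6678.0 / 136.80 ≈ 48.8 mL/min
Patient 2: CrCl = (140 − 55) × 79.3 / (72 × 1.2) = 6740.5 / 86.40 ≈ 78.0 mL/min
|48.8 − 78.0| = 29.2 mL/min

29 mL/min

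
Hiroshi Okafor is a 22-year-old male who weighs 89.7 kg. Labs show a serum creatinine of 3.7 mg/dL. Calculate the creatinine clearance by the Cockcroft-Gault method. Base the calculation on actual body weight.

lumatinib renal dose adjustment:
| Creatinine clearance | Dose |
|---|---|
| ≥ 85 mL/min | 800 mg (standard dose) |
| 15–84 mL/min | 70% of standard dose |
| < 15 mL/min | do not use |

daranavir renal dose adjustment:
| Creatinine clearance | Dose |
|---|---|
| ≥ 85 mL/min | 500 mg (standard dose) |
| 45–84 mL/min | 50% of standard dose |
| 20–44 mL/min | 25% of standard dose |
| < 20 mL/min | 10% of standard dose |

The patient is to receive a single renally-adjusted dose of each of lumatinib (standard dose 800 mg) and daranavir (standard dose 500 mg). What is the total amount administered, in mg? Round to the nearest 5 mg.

685 mg

CrCl = (140 − 22) × 89.7 / (72 × 3.7) = 10584.6 / 266.40 ≈ 39.7 mL/min
CrCl ≈ 40 mL/min.
lumatinib: 15–84 mL/min → 70% of 800 mg = 560 mg.
daranavir: 20–44 mL/min → 25% of 500 mg = 125 mg.
Total = 560 + 125 = 685 mg.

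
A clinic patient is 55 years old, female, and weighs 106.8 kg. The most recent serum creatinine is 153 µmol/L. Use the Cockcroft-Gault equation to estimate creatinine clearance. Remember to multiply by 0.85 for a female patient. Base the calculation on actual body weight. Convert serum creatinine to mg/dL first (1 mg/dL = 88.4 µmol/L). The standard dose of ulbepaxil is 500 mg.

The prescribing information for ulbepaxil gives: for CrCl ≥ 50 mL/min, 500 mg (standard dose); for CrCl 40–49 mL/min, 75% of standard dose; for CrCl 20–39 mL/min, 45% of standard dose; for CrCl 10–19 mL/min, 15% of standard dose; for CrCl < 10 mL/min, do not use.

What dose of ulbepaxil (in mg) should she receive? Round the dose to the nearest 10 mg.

500 mg

SCr = 153 / 88.4 = 1.731 mg/dL
CrCl = (140 − 55) × 106.8 / (72 × 1.731) × 0.85 = 9078.0 / 124.63 × 0.85 ≈ 61.9 mL/min
CrCl ≈ 62 mL/min → bracket ≥ 50 mL/min.
100% of 500 mg = 500 mg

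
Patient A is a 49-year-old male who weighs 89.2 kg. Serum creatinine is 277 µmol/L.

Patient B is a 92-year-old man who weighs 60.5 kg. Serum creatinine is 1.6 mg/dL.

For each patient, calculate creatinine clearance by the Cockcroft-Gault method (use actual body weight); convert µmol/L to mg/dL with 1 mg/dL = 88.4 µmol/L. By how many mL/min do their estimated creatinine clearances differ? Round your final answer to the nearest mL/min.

11 mL/min

Patient A: SCr = 277 / 88.4 = 3.133 mg/dL
Patient A: CrCl = (140 − 49) × 89.2 / (72 × 3.133) = 8117.2 / 225.58 ≈ 36.0 mL/min
Patient B: CrCl = (140 − 92) × 60.5 / (72 × 1.6) = 2904.0 / 115.20 ≈ 25.2 mL/min
|36.0 − 25.2| = 10.8 mL/min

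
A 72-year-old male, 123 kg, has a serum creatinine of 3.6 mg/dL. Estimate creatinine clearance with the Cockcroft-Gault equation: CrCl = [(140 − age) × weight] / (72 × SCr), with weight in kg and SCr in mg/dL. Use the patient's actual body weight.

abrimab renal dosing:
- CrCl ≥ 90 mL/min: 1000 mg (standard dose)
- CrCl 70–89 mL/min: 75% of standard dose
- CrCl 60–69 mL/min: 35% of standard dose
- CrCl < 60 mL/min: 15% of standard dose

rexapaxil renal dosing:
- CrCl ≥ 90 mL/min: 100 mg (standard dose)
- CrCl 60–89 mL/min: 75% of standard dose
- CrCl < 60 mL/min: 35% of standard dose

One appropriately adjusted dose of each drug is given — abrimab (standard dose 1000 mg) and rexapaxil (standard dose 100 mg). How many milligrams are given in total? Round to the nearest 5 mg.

CrCl = (140 − 72) × 123 / (72 × 3.6) = 8364.0 / 259.20 ≈ 32.3 mL/min
CrCl ≈ 32 mL/min.
abrimab: < 60 mL/min → 15% of 1000 mg = 150 mg.
rexapaxil: < 60 mL/min → 35% of 100 mg = 35 mg.
Total = 150 + 35 = 185 mg.

185 mg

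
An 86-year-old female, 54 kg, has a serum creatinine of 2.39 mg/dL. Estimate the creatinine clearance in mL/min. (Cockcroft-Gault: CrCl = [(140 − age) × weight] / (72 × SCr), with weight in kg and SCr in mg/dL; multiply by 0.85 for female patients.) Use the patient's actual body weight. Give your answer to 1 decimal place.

CrCl = (140 − 86) × 54 / (72 × 2.39) × 0.85 = 2916.0 / 172.08 × 0.85 ≈ 14.4 mL/min

14.4 mL/min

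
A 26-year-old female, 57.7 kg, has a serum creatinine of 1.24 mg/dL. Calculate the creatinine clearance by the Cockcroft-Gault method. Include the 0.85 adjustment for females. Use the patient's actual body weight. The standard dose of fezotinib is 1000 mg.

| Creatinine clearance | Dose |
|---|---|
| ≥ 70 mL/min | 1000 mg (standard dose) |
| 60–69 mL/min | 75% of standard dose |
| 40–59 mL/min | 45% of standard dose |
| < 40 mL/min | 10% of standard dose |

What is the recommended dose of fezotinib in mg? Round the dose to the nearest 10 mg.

CrCl = (140 − 26) × 57.7 / (72 × 1.24) × 0.85 = 6577.8 / 89.28 × 0.85 ≈ 62.6 mL/min
CrCl ≈ 63 mL/min → bracket 60–69 mL/min.
75% of 1000 mg = 750 mg

750 mg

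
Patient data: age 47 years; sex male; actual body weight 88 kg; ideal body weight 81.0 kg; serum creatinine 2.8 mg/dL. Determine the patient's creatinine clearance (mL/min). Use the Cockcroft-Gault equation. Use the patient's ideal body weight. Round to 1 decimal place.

37.4 mL/min

CrCl = (140 − 47) × 81 / (72 × 2.8) = 7533.0 / 201.60 ≈ 37.4 mL/min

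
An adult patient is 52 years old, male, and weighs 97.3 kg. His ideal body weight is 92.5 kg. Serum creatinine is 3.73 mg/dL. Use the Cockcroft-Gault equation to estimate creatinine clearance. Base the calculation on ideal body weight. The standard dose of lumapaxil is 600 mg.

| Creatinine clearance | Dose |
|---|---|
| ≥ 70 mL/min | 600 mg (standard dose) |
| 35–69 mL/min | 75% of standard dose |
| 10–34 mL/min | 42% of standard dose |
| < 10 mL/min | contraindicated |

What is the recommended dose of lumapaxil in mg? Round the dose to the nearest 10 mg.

CrCl = (140 − 52) × 92.5 / (72 × 3.73) = 8140.0 / 268.56 ≈ 30.3 mL/min
CrCl ≈ 30 mL/min → bracket 10–34 mL/min.
42% of 600 mg = 252 mg → 250 mg

250 mg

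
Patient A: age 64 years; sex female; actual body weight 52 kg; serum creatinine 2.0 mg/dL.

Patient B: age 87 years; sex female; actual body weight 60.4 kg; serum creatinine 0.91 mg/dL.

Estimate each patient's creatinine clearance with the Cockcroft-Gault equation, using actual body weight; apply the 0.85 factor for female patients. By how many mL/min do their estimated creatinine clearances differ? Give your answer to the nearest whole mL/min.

18 mL/min

Patient A: CrCl = (140 − 64) × 52 / (72 × 2) × 0.85 = 3952.0 / 144.00 × 0.85 ≈ 23.3 mL/min
Patient B: CrCl = (140 − 87) × 60.4 / (72 × 0.91) × 0.85 = 3201.2 / 65.52 × 0.85 ≈ 41.5 mL/min
|23.3 − 41.5| = 18.2 mL/min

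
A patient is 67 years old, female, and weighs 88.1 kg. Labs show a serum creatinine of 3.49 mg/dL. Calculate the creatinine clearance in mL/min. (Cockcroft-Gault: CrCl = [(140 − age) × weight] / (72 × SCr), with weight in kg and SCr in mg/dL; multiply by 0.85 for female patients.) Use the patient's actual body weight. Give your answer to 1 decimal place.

21.8 mL/min

CrCl = (140 − 67) × 88.1 / (72 × 3.49) × 0.85 = 6431.3 / 251.28 × 0.85 ≈ 21.8 mL/min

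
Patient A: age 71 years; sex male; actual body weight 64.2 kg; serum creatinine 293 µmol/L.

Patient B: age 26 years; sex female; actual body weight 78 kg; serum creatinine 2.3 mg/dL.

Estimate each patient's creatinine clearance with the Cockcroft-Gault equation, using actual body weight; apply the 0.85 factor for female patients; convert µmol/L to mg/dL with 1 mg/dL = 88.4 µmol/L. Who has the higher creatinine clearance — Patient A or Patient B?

Patient B

Patient A: SCr = 293 / 88.4 = 3.314 mg/dL
Patient A: CrCl = (140 − 71) × 64.2 / (72 × 3.314) = 4429.8 / 238.61 ≈ 18.6 mL/min
Patient B: CrCl = (140 − 26) × 78 / (72 × 2.3) × 0.85 = 8892.0 / 165.60 × 0.85 ≈ 45.6 mL/min
18.6 vs 45.6 mL/min → Patient B is higher.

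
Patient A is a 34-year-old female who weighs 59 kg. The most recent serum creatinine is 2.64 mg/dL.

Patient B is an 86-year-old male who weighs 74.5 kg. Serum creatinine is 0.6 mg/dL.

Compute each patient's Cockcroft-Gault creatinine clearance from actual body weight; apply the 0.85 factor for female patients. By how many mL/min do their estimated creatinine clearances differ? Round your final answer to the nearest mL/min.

Patient A: CrCl = (140 − 34) × 59 / (72 × 2.64) × 0.85 = 6254.0 / 190.08 × 0.85 ≈ 28.0 mL/min
Patient B: CrCl = (140 − 86) × 74.5 / (72 × 0.6) = 4023.0 / 43.20 ≈ 93.1 mL/min
|28.0 − 93.1| = 65.1 mL/min

65 mL/min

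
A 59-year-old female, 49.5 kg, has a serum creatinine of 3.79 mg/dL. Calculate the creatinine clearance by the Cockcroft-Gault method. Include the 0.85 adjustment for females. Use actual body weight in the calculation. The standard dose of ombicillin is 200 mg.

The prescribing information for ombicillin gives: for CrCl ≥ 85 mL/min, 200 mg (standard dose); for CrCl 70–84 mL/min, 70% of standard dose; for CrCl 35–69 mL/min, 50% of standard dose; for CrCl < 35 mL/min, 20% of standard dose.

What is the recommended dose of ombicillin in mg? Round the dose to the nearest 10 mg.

CrCl = (140 − 59) × 49.5 / (72 × 3.79) × 0.85 = 4009.5 / 272.88 × 0.85 ≈ 12.5 mL/min
CrCl ≈ 12 mL/min → bracket < 35 mL/min.
20% of 200 mg = 40 mg

40 mg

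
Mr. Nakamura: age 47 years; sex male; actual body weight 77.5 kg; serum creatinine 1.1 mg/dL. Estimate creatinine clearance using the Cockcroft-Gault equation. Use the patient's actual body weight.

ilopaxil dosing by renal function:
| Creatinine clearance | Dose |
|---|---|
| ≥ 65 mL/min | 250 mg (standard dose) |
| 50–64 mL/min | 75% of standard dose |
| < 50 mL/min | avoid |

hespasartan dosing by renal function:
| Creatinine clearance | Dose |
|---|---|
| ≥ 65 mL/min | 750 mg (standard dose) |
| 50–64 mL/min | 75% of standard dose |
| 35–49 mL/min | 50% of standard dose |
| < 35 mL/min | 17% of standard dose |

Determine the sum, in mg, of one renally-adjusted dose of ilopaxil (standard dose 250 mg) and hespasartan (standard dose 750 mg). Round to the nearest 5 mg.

CrCl = (140 − 47) × 77.5 / (72 × 1.1) = 7207.5 / 79.20 ≈ 91.0 mL/min
CrCl ≈ 91 mL/min.
ilopaxil: ≥ 65 mL/min → 100% of 250 mg = 250 mg.
hespasartan: ≥ 65 mL/min → 100% of 750 mg = 750 mg.
Total = 250 + 750 = 1000 mg.

1000 mg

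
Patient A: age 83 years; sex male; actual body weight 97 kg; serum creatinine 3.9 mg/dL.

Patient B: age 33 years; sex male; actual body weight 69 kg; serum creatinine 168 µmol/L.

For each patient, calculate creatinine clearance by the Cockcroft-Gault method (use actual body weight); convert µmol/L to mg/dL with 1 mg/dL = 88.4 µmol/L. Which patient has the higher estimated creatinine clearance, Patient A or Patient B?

Patient B

Patient A: CrCl = (140 − 83) × 97 / (72 × 3.9) = 5529.0 / 280.80 ≈ 19.7 mL/min
Patient B: SCr = 168 / 88.4 = 1.9 mg/dL
Patient B: CrCl = (140 − 33) × 69 / (72 × 1.9) = 7383.0 / 136.80 ≈ 54.0 mL/min
19.7 vs 54.0 mL/min → Patient B is higher.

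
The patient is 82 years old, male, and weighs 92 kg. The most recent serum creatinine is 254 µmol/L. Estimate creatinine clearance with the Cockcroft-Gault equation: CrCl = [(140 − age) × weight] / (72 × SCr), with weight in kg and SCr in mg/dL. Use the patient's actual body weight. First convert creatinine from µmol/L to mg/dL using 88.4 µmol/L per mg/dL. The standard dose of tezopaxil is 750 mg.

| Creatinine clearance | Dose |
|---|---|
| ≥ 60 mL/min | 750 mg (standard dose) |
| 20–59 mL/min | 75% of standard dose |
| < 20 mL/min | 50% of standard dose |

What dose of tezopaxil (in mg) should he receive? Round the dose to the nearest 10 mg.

SCr = 254 / 88.4 = 2.873 mg/dL
CrCl = (140 − 82) × 92 / (72 × 2.873) = 5336.0 / 206.86 ≈ 25.8 mL/min
CrCl ≈ 26 mL/min → bracket 20–59 mL/min.
75% of 750 mg = 562.5 mg → 560 mg

560 mg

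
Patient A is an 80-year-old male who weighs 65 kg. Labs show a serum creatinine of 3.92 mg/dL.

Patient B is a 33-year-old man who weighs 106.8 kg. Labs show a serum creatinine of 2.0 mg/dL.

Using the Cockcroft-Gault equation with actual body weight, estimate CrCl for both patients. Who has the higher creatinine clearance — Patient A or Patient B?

Patient A: CrCl = (140 − 80) × 65 / (72 × 3.92) = 3900.0 / 282.24 ≈ 13.8 mL/min
Patient B: CrCl = (140 − 33) × 106.8 / (72 × 2) = 11427.6 / 144.00 ≈ 79.4 mL/min
13.8 vs 79.4 mL/min → Patient B is higher.

Patient B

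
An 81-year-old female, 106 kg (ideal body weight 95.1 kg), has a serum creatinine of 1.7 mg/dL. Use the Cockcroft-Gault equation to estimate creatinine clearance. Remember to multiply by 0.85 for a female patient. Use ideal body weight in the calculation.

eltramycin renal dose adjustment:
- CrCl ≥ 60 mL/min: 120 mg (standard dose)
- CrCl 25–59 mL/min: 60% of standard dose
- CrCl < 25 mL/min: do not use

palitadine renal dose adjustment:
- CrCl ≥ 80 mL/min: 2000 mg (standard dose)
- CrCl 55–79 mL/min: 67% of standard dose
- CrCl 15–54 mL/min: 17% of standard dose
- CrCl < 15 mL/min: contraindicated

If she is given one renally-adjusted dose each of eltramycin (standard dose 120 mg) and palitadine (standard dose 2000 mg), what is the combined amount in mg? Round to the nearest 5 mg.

410 mg

CrCl = (140 − 81) × 95.1 / (72 × 1.7) × 0.85 = 5610.9 / 122.40 × 0.85 ≈ 39.0 mL/min
CrCl ≈ 39 mL/min.
eltramycin: 25–59 mL/min → 60% of 120 mg = 72 mg.
palitadine: 15–54 mL/min → 17% of 2000 mg = 340 mg.
Total = 72 + 340 = 412 mg.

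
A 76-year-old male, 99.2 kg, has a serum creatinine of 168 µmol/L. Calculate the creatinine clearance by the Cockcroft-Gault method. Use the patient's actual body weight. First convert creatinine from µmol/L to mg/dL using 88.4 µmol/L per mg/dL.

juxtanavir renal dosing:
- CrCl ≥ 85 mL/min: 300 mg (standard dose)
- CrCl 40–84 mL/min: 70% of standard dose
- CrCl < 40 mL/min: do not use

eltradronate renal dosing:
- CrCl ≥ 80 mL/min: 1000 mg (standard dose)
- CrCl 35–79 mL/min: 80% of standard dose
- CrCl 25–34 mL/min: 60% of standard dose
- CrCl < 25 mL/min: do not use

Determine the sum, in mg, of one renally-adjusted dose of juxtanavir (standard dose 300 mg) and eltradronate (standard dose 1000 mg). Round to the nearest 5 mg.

SCr = 168 / 88.4 = 1.9 mg/dL
CrCl = (140 − 76) × 99.2 / (72 × 1.9) = 6348.8 / 136.80 ≈ 46.4 mL/min
CrCl ≈ 46 mL/min.
juxtanavir: 40–84 mL/min → 70% of 300 mg = 210 mg.
eltradronate: 35–79 mL/min → 80% of 1000 mg = 800 mg.
Total = 210 + 800 = 1010 mg.

1010 mg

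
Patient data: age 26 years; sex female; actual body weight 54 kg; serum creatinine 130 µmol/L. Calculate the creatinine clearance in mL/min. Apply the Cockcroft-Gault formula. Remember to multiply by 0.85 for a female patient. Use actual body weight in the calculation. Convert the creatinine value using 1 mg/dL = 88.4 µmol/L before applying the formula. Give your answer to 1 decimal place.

49.4 mL/min

SCr = 130 / 88.4 = 1.471 mg/dL
CrCl = (140 − 26) × 54 / (72 × 1.471) × 0.85 = 6156.0 / 105.91 × 0.85 ≈ 49.4 mL/min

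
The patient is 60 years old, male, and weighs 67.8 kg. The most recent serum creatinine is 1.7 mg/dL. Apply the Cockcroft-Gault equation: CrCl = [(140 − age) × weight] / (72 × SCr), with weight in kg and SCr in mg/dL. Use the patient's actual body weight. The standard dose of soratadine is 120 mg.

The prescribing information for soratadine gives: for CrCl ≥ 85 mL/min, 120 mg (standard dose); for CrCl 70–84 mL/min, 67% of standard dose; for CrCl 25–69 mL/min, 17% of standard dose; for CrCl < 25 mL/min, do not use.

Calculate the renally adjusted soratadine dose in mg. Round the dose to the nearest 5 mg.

20 mg

CrCl = (140 − 60) × 67.8 / (72 × 1.7) = 5424.0 / 122.40 ≈ 44.3 mL/min
CrCl ≈ 44 mL/min → bracket 25–69 mL/min.
17% of 120 mg = 20.4 mg → 20 mg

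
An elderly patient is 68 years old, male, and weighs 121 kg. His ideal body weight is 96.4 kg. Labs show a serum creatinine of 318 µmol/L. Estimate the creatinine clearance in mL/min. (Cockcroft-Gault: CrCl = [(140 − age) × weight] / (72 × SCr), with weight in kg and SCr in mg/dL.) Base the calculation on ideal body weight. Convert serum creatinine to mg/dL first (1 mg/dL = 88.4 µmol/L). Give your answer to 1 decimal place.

26.8 mL/min

SCr = 318 / 88.4 = 3.597 mg/dL
CrCl = (140 − 68) × 96.4 / (72 × 3.597) = 6940.8 / 258.98 ≈ 26.8 mL/min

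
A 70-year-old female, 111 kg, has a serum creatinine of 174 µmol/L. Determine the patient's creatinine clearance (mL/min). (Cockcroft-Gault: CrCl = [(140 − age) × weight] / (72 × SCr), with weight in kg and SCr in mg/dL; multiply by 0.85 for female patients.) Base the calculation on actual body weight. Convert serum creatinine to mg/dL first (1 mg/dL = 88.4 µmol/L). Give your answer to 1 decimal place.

SCr = 174 / 88.4 = 1.968 mg/dL
CrCl = (140 − 70) × 111 / (72 × 1.968) × 0.85 = 7770.0 / 141.70 × 0.85 ≈ 46.6 mL/min

46.6 mL/min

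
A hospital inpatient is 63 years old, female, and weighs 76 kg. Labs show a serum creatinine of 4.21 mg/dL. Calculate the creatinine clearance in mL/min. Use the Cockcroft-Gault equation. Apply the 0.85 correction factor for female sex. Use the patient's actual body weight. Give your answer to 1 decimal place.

CrCl = (140 − 63) × 76 / (72 × 4.21) × 0.85 = 5852.0 / 303.12 × 0.85 ≈ 16.4 mL/min

16.4 mL/min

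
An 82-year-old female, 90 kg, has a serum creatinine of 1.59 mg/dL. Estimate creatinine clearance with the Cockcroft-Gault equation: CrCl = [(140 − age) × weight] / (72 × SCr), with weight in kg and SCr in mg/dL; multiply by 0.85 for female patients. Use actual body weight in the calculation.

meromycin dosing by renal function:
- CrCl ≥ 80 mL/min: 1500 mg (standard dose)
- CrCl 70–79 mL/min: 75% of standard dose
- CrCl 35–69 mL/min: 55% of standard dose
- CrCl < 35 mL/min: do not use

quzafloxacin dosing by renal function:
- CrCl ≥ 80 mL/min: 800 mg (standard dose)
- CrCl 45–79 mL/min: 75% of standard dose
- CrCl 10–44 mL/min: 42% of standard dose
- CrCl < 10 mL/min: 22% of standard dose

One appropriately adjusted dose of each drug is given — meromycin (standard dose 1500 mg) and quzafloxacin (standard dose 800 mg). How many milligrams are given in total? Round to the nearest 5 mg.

CrCl = (140 − 82) × 90 / (72 × 1.59) × 0.85 = 5220.0 / 114.48 × 0.85 ≈ 38.8 mL/min
CrCl ≈ 39 mL/min.
meromycin: 35–69 mL/min → 55% of 1500 mg = 825 mg.
quzafloxacin: 10–44 mL/min → 42% of 800 mg = 336 mg.
Total = 825 + 336 = 1161 mg.

1160 mg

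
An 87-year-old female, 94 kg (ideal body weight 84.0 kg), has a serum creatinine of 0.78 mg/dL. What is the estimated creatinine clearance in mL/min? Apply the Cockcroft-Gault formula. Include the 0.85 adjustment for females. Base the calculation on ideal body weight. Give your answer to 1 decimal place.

CrCl = (140 − 87) × 84 / (72 × 0.78) × 0.85 = 4452.0 / 56.16 × 0.85 ≈ 67.4 mL/min

67.4 mL/min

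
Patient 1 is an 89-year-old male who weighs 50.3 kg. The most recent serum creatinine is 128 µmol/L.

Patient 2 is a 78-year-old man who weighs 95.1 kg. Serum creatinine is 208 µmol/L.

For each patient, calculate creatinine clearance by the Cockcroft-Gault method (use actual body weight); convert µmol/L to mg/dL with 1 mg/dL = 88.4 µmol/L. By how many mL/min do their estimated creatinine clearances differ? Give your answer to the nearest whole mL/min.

10 mL/min

Patient 1: SCr = 128 / 88.4 = 1.448 mg/dL
Patient 1: CrCl = (140 − 89) × 50.3 / (72 × 1.448) = 2565.3 / 104.26 ≈ 24.6 mL/min
Patient 2: SCr = 208 / 88.4 = 2.353 mg/dL
Patient 2: CrCl = (140 − 78) × 95.1 / (72 × 2.353) = 5896.2 / 169.42 ≈ 34.8 mL/min
|24.6 − 34.8| = 10.2 mL/min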